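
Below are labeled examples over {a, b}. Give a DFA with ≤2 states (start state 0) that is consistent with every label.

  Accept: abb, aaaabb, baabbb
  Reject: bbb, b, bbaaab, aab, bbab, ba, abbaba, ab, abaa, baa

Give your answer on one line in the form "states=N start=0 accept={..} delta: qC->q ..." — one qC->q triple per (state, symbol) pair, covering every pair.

State merging on the prefix tree: take the shortest (then alphabetical) example prefix whose next move is undefined and point that move at state 0, else 1, else 2, ...; a target is out if some Accept/Reject pair would then sit in one state with the same input left (inseparable). If every existing state is out, open a new one.
a: 0a undefined. 0a->0: ok.
b: 0b undefined. 0b->0: no, abb/bbb meet in 0. Open state 1: 0b->1.
ba: 1a undefined. 1a->0: no, baabbb/bbb meet in 1 with "bb" left. 1a->1: ok.
bb: 1b undefined. 1b->0: ok.
All examples now run through 2 states with every (state, symbol) defined. Accept strings end in {0}, Reject strings end in {1}; accept={0}.

states=2 start=0 accept={0} delta: 0a->0 0b->1 1a->1 1b->0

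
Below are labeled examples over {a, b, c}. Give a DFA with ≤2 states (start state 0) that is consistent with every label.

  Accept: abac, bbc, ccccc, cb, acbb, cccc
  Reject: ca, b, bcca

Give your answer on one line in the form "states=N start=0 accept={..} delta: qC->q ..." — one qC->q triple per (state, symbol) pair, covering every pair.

states=2 start=0 accept={1} delta: 0a->0 0b->0 0c->1 1a->0 1b->1 1c->1

State merging on the prefix tree: take the shortest (then alphabetical) example prefix whose next move is undefined and point that move at state 0, else 1, else 2, ...; a target is out if some Accept/Reject pair would then sit in one state with the same input left (inseparable). If every existing state is out, open a new one.
a: 0a undefined. 0a->0: ok.
b: 0b undefined. 0b->0: ok.
c: 0c undefined. 0c->0: no, abac/ca meet in 0. Open state 1: 0c->1.
ca: 1a undefined. 1a->0: ok.
cb: 1b undefined. 1b->0: no, cb/ca meet in 0. 1b->1: ok.
cc: 1c undefined. 1c->0: no, cccc/ca meet in 0. 1c->1: ok.
All examples now run through 2 states with every (state, symbol) defined. Accept strings end in {1}, Reject strings end in {0}; accept={1}.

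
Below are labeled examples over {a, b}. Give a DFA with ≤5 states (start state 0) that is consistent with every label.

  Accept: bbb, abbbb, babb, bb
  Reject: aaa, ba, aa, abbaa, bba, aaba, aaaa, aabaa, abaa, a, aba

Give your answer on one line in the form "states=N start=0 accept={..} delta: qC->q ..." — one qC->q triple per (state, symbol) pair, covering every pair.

states=2 start=0 accept={1} delta: 0a->0 0b->1 1a->0 1b->1

Fold the examples into a partial DFA from state 0: repeatedly fix the first undefined (state, symbol) met by the shortest-then-alphabetical prefix, trying targets in increasing order and rejecting any under which an Accept and a Reject string meet in one state with the same remainder; add a state when all current targets are rejected. Accepting states are where Accept strings end.
a: 0a undefined. 0a->0: ok.
b: 0b undefined. 0b->0: no, bbb/aaa meet in 0. Open state 1: 0b->1.
ba: 1a undefined. 1a->0: ok.
bb: 1b undefined. 1b->0: no, abbbb/aaa meet in 0. 1b->1: ok.
All examples now run through 2 states with every (state, symbol) defined. Accept strings end in {1}, Reject strings end in {0}; accept={1}.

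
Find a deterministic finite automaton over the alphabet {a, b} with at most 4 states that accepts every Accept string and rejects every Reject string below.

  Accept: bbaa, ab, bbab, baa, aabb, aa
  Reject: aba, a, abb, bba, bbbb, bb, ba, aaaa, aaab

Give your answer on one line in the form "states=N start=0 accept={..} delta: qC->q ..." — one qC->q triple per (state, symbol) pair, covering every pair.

states=3 start=0 accept={2} delta: 0a->1 0b->0 1a->2 1b->2 2a->0 2b->1

Grow the machine one transition at a time. Run the examples from 0; the earliest place one falls off (shortest prefix, ties alphabetical) gets sent to the lowest-numbered state that keeps every Accept/Reject pair distinguishable — a pair clashes when both reach the same state with identical unread suffix — and to a fresh state only if none does.
a: 0a undefined. 0a->0: no, ab/aaab meet in 0 with "b" left. Open state 1: 0a->1.
b: 0b undefined. 0b->0: ok.
aa: 1a undefined. 1a->0: no, bbaa/bbbb meet in 0. 1a->1: no, bbaa/a meet in 1. Open state 2: 1a->2.
ab: 1b undefined. 1b->0: no, ab/abb meet in 0. 1b->1: no, bbaa/aba meet in 2. 1b->2: ok.
aaa: 2a undefined. 2a->0: ok.
aab: 2b undefined. 2b->0: no, aabb/aba meet in 0. 2b->1: ok.
All examples now run through 3 states with every (state, symbol) defined. Accept strings end in {2}, Reject strings end in {0,1}; accept={2}.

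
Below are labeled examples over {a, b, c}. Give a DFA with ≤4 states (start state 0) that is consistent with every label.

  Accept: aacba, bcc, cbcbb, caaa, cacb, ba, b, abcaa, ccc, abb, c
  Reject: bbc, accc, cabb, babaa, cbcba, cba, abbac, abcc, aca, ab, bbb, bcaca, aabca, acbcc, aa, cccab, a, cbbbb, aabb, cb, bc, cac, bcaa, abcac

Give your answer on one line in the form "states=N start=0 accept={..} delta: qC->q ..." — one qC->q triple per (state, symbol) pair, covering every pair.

Grow the machine one transition at a time. Run the examples from 0; the earliest place one falls off (shortest prefix, ties alphabetical) gets sent to the lowest-numbered state that keeps every Accept/Reject pair distinguishable — a pair clashes when both reach the same state with identical unread suffix — and to a fresh state only if none does.
a: 0a undefined. 0a->0: no, aacba/cba meet in 0 with "cba" left. Open state 1: 0a->1.
b: 0b undefined. 0b->0: no, ba/a meet in 1. 0b->1: no, ba/aa meet in 1 with "a" left. Open state 2: 0b->2.
c: 0c undefined. 0c->0: no, ba/cba meet in 2 with "a" left. 0c->1: no, c/a meet in 1. 0c->2: ok.
aa: 1a undefined. 1a->0: no, aacba/cba meet in 2 with "ba" left. 1a->1: no, abb/aabb meet in 1 with "bb" left. 1a->2: no, b/aa meet in 2. Open state 3: 1a->3.
ab: 1b undefined. 1b->0: ok.
ac: 1c undefined. 1c->0: no, bcc/acbcc meet in 2 with "cc" left. 1c->1: ok.
ba: 2a undefined. 2a->0: no, caaa/aca meet in 3. 2a->1: no, cacb/ab meet in 0. 2a->2: ok.
bb: 2b undefined. 2b->0: no, cbcbb/bbc meet in 2. 2b->1: ok.
bc: 2c undefined. 2c->0: ok.
aab: 3b undefined. 3b->0: no, bcc/aabca meet in 2. 3b->1: ok.
aac: 3c undefined. 3c->0: ok.
babaa: 3a undefined. 3a->0: ok.
All examples now run through 4 states with every (state, symbol) defined. Accept strings end in {2}, Reject strings end in {0,1,3}; accept={2}.

states=4 start=0 accept={2} delta: 0a->1 0b->2 0c->2 1a->3 1b->0 1c->1 2a->2 2b->1 2c->0 3a->0 3b->1 3c->0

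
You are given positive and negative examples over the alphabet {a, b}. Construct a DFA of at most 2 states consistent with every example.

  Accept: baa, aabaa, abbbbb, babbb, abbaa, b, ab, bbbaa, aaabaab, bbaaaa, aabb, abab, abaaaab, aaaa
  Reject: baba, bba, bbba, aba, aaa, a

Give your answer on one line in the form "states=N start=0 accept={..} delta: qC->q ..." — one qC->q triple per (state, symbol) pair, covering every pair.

states=2 start=0 accept={0} delta: 0a->1 0b->0 1a->0 1b->0

Fold the examples into a partial DFA from state 0: repeatedly fix the first undefined (state, symbol) met by the shortest-then-alphabetical prefix, trying targets in increasing order and rejecting any under which an Accept and a Reject string meet in one state with the same remainder; add a state when all current targets are rejected. Accepting states are where Accept strings end.
a: 0a undefined. 0a->0: no, aaaa/aaa meet in 0. Open state 1: 0a->1.
b: 0b undefined. 0b->0: ok.
aa: 1a undefined. 1a->0: ok.
ab: 1b undefined. 1b->0: ok.
All examples now run through 2 states with every (state, symbol) defined. Accept strings end in {0}, Reject strings end in {1}; accept={0}.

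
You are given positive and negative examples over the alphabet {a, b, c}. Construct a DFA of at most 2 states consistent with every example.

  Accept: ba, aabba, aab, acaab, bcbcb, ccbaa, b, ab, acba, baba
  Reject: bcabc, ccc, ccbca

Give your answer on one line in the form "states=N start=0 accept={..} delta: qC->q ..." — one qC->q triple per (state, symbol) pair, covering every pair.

states=2 start=0 accept={0} delta: 0a->0 0b->0 0c->1 1a->1 1b->0 1c->0

Fold the examples into a partial DFA from state 0: repeatedly fix the first undefined (state, symbol) met by the shortest-then-alphabetical prefix, trying targets in increasing order and rejecting any under which an Accept and a Reject string meet in one state with the same remainder; add a state when all current targets are rejected. Accepting states are where Accept strings end.
a: 0a undefined. 0a->0: ok.
b: 0b undefined. 0b->0: ok.
c: 0c undefined. 0c->0: no, ba/bcabc meet in 0. Open state 1: 0c->1.
cc: 1c undefined. 1c->0: ok.
aca: 1a undefined. 1a->0: no, ba/ccbca meet in 0. 1a->1: ok.
acb: 1b undefined. 1b->0: ok.
All examples now run through 2 states with every (state, symbol) defined. Accept strings end in {0}, Reject strings end in {1}; accept={0}.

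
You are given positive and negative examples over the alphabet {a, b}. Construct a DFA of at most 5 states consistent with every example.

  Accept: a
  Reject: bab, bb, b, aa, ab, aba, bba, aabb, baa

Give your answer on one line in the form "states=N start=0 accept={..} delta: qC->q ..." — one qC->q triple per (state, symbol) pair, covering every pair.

states=3 start=0 accept={1} delta: 0a->1 0b->2 1a->0 1b->2 2a->2 2b->2

Grow the machine one transition at a time. Run the examples from 0; the earliest place one falls off (shortest prefix, ties alphabetical) gets sent to the lowest-numbered state that keeps every Accept/Reject pair distinguishable — a pair clashes when both reach the same state with identical unread suffix — and to a fresh state only if none does.
a: 0a undefined. 0a->0: no, a/aa meet in 0. Open state 1: 0a->1.
b: 0b undefined. 0b->0: no, a/bba meet in 1. 0b->1: no, a/b meet in 1. Open state 2: 0b->2.
aa: 1a undefined. 1a->0: ok.
ab: 1b undefined. 1b->0: no, a/aba meet in 1. 1b->1: no, a/ab meet in 1. 1b->2: ok.
ba: 2a undefined. 2a->0: no, a/baa meet in 1. 2a->1: no, a/aba meet in 1. 2a->2: ok.
bb: 2b undefined. 2b->0: no, a/bba meet in 1. 2b->1: no, a/bab meet in 1. 2b->2: ok.
All examples now run through 3 states with every (state, symbol) defined. Accept strings end in {1}, Reject strings end in {0,2}; accept={1}.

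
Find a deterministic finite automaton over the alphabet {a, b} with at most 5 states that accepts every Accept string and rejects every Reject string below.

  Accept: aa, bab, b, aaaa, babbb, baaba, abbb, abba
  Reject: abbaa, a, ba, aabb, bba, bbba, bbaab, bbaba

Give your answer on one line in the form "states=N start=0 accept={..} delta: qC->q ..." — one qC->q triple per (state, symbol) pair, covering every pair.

states=5 start=0 accept={0,2,3} delta: 0a->1 0b->0 1a->2 1b->3 2a->1 2b->4 3a->1 3b->1 4a->0 4b->1

State merging on the prefix tree: take the shortest (then alphabetical) example prefix whose next move is undefined and point that move at state 0, else 1, else 2, ...; a target is out if some Accept/Reject pair would then sit in one state with the same input left (inseparable). If every existing state is out, open a new one.
a: 0a undefined. 0a->0: no, aa/a meet in 0. Open state 1: 0a->1.
b: 0b undefined. 0b->0: ok.
aa: 1a undefined. 1a->0: no, aa/aabb meet in 0. 1a->1: no, aa/a meet in 1. Open state 2: 1a->2.
ab: 1b undefined. 1b->0: no, aa/abbaa meet in 2. 1b->1: no, aa/bbaba meet in 2. 1b->2: no, babbb/aabb meet in 2 with "bb" left. Open state 3: 1b->3.
aaa: 2a undefined. 2a->0: no, aaaa/a meet in 1. 2a->1: ok.
aab: 2b undefined. 2b->0: no, b/aabb meet in 0. 2b->1: no, bab/aabb meet in 3. 2b->2: no, aa/aabb meet in 2. 2b->3: no, bab/bbaab meet in 3. Open state 4: 2b->4.
abb: 3b undefined. 3b->0: no, aa/abbaa meet in 2. 3b->1: ok.
aabb: 4b undefined. 4b->0: no, b/aabb meet in 0. 4b->1: ok.
baaba: 4a undefined. 4a->0: ok.
bbaba: 3a undefined. 3a->0: no, b/bbaba meet in 0. 3a->1: ok.
All examples now run through 5 states with every (state, symbol) defined. Accept strings end in {0,2,3}, Reject strings end in {1,4}; accept={0,2,3}.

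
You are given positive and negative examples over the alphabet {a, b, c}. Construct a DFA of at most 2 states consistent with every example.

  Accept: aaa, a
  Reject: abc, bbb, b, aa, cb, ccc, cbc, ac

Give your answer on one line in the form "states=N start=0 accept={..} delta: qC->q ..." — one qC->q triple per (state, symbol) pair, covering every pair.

Fold the examples into a partial DFA from state 0: repeatedly fix the first undefined (state, symbol) met by the shortest-then-alphabetical prefix, trying targets in increasing order and rejecting any under which an Accept and a Reject string meet in one state with the same remainder; add a state when all current targets are rejected. Accepting states are where Accept strings end.
a: 0a undefined. 0a->0: no, aaa/aa meet in 0. Open state 1: 0a->1.
b: 0b undefined. 0b->0: ok.
c: 0c undefined. 0c->0: ok.
aa: 1a undefined. 1a->0: ok.
ab: 1b undefined. 1b->0: ok.
ac: 1c undefined. 1c->0: ok.
All examples now run through 2 states with every (state, symbol) defined. Accept strings end in {1}, Reject strings end in {0}; accept={1}.

states=2 start=0 accept={1} delta: 0a->1 0b->0 0c->0 1a->0 1b->0 1c->0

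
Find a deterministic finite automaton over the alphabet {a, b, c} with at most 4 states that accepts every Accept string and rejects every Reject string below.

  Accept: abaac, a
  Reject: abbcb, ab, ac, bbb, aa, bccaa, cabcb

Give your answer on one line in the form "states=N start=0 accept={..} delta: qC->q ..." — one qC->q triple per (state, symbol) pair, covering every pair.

Grow the machine one transition at a time. Run the examples from 0; the earliest place one falls off (shortest prefix, ties alphabetical) gets sent to the lowest-numbered state that keeps every Accept/Reject pair distinguishable — a pair clashes when both reach the same state with identical unread suffix — and to a fresh state only if none does.
a: 0a undefined. 0a->0: no, a/aa meet in 0. Open state 1: 0a->1.
b: 0b undefined. 0b->0: ok.
c: 0c undefined. 0c->0: ok.
aa: 1a undefined. 1a->0: ok.
ab: 1b undefined. 1b->0: no, abaac/abbcb meet in 0. 1b->1: no, abaac/ac meet in 1 with "c" left. Open state 2: 1b->2.
ac: 1c undefined. 1c->0: ok.
aba: 2a undefined. 2a->0: no, abaac/ac meet in 0. 2a->1: no, abaac/ac meet in 0. 2a->2: ok.
abb: 2b undefined. 2b->0: ok.
cabc: 2c undefined. 2c->0: no, abaac/abbcb meet in 0. 2c->1: ok.
All examples now run through 3 states with every (state, symbol) defined. Accept strings end in {1}, Reject strings end in {0,2}; accept={1}.

states=3 start=0 accept={1} delta: 0a->1 0b->0 0c->0 1a->0 1b->2 1c->0 2a->2 2b->0 2c->1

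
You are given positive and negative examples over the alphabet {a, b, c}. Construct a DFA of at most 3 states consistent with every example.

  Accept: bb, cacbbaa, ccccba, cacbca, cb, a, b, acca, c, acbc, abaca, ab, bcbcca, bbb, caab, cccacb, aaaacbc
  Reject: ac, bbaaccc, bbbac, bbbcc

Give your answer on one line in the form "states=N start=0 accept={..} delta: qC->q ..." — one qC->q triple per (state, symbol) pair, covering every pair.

states=3 start=0 accept={0,1} delta: 0a->1 0b->0 0c->1 1a->0 1b->0 1c->2 2a->0 2b->0 2c->2

Fold the examples into a partial DFA from state 0: repeatedly fix the first undefined (state, symbol) met by the shortest-then-alphabetical prefix, trying targets in increasing order and rejecting any under which an Accept and a Reject string meet in one state with the same remainder; add a state when all current targets are rejected. Accepting states are where Accept strings end.
a: 0a undefined. 0a->0: no, c/ac meet in 0 with "c" left. Open state 1: 0a->1.
b: 0b undefined. 0b->0: ok.
c: 0c undefined. 0c->0: no, bb/bbbcc meet in 0. 0c->1: ok.
aa: 1a undefined. 1a->0: ok.
ab: 1b undefined. 1b->0: ok.
ac: 1c undefined. 1c->0: no, bb/ac meet in 0. 1c->1: no, ccccba/ac meet in 1. Open state 2: 1c->2.
acb: 2b undefined. 2b->0: ok.
acc: 2c undefined. 2c->0: no, bb/bbaaccc meet in 0. 2c->1: no, ccccba/bbaaccc meet in 1. 2c->2: ok.
acca: 2a undefined. 2a->0: ok.
All examples now run through 3 states with every (state, symbol) defined. Accept strings end in {0,1}, Reject strings end in {2}; accept={0,1}.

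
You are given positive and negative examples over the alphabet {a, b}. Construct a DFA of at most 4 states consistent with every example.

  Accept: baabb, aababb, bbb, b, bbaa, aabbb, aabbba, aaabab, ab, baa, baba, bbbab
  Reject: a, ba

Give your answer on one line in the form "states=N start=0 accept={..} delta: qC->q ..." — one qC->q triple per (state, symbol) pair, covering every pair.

states=4 start=0 accept={1,3} delta: 0a->0 0b->1 1a->2 1b->2 2a->3 2b->3 3a->3 3b->3

Grow the machine one transition at a time. Run the examples from 0; the earliest place one falls off (shortest prefix, ties alphabetical) gets sent to the lowest-numbered state that keeps every Accept/Reject pair distinguishable — a pair clashes when both reach the same state with identical unread suffix — and to a fresh state only if none does.
a: 0a undefined. 0a->0: ok.
b: 0b undefined. 0b->0: no, baabb/a meet in 0. Open state 1: 0b->1.
ba: 1a undefined. 1a->0: no, baa/a meet in 0. 1a->1: no, b/ba meet in 1. Open state 2: 1a->2.
bb: 1b undefined. 1b->0: no, bbaa/a meet in 0. 1b->1: no, aabbba/ba meet in 2. 1b->2: ok.
baa: 2a undefined. 2a->0: no, baabb/ba meet in 2. 2a->1: no, bbaa/ba meet in 2. 2a->2: no, bbaa/ba meet in 2. Open state 3: 2a->3.
bab: 2b undefined. 2b->0: no, bbb/a meet in 0. 2b->1: no, aababb/ba meet in 2. 2b->2: no, aababb/ba meet in 2. 2b->3: ok.
baab: 3b undefined. 3b->0: no, aababb/a meet in 0. 3b->1: no, baabb/ba meet in 2. 3b->2: no, aababb/ba meet in 2. 3b->3: ok.
baba: 3a undefined. 3a->0: no, bbaa/a meet in 0. 3a->1: no, bbbab/ba meet in 2. 3a->2: no, bbaa/ba meet in 2. 3a->3: ok.
All examples now run through 4 states with every (state, symbol) defined. Accept strings end in {1,3}, Reject strings end in {0,2}; accept={1,3}.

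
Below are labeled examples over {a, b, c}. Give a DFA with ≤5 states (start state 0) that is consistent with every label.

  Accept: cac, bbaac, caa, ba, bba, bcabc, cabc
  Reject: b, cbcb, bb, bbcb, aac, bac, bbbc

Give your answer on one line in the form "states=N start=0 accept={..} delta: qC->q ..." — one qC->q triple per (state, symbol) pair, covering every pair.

State merging on the prefix tree: take the shortest (then alphabetical) example prefix whose next move is undefined and point that move at state 0, else 1, else 2, ...; a target is out if some Accept/Reject pair would then sit in one state with the same input left (inseparable). If every existing state is out, open a new one.
a: 0a undefined. 0a->0: ok.
b: 0b undefined. 0b->0: no, bbaac/aac meet in 0 with "c" left. Open state 1: 0b->1.
c: 0c undefined. 0c->0: no, cac/aac meet in 0. 0c->1: no, cac/bac meet in 1 with "ac" left. Open state 2: 0c->2.
ba: 1a undefined. 1a->0: ok.
bb: 1b undefined. 1b->0: no, bbaac/aac meet in 2. 1b->1: no, bbaac/aac meet in 2. 1b->2: ok.
bc: 1c undefined. 1c->0: ok.
ca: 2a undefined. 2a->0: no, cac/bb meet in 2. 2a->1: no, bbaac/bb meet in 2. 2a->2: no, caa/bb meet in 2. Open state 3: 2a->3.
cb: 2b undefined. 2b->0: no, ba/cbcb meet in 0. 2b->1: no, ba/bbbc meet in 0. 2b->2: ok.
bbc: 2c undefined. 2c->0: no, ba/bbbc meet in 0. 2c->1: ok.
caa: 3a undefined. 3a->0: no, bbaac/cbcb meet in 2. 3a->1: no, caa/b meet in 1. 3a->2: no, bbaac/b meet in 1. 3a->3: ok.
cab: 3b undefined. 3b->0: no, cabc/cbcb meet in 2. 3b->1: ok.
cac: 3c undefined. 3c->0: ok.
All examples now run through 4 states with every (state, symbol) defined. Accept strings end in {0,3}, Reject strings end in {1,2}; accept={0,3}.

states=4 start=0 accept={0,3} delta: 0a->0 0b->1 0c->2 1a->0 1b->2 1c->0 2a->3 2b->2 2c->1 3a->3 3b->1 3c->0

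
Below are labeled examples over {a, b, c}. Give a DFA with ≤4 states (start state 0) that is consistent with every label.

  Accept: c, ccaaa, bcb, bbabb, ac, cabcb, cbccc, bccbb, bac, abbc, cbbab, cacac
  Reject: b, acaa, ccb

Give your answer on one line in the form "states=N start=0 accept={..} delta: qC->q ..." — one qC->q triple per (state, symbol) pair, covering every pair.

states=4 start=0 accept={0,2} delta: 0a->0 0b->1 0c->2 1a->0 1b->0 1c->2 2a->3 2b->2 2c->0 3a->1 3b->0 3c->0

State merging on the prefix tree: take the shortest (then alphabetical) example prefix whose next move is undefined and point that move at state 0, else 1, else 2, ...; a target is out if some Accept/Reject pair would then sit in one state with the same input left (inseparable). If every existing state is out, open a new one.
a: 0a undefined. 0a->0: ok.
b: 0b undefined. 0b->0: no, bbabb/b meet in 0. Open state 1: 0b->1.
c: 0c undefined. 0c->0: no, c/acaa meet in 0. 0c->1: no, c/b meet in 1. Open state 2: 0c->2.
ba: 1a undefined. 1a->0: ok.
bb: 1b undefined. 1b->0: ok.
bc: 1c undefined. 1c->0: no, bcb/b meet in 1. 1c->1: no, bccbb/b meet in 1. 1c->2: ok.
ca: 2a undefined. 2a->0: no, bbabb/acaa meet in 0. 2a->1: no, bbabb/acaa meet in 0. 2a->2: no, c/acaa meet in 2. Open state 3: 2a->3.
cb: 2b undefined. 2b->0: no, cbbab/b meet in 1. 2b->1: no, bcb/b meet in 1. 2b->2: ok.
cc: 2c undefined. 2c->0: ok.
cab: 3b undefined. 3b->0: ok.
cac: 3c undefined. 3c->0: ok.
acaa: 3a undefined. 3a->0: no, ccaaa/acaa meet in 0. 3a->1: ok.
All examples now run through 4 states with every (state, symbol) defined. Accept strings end in {0,2}, Reject strings end in {1}; accept={0,2}.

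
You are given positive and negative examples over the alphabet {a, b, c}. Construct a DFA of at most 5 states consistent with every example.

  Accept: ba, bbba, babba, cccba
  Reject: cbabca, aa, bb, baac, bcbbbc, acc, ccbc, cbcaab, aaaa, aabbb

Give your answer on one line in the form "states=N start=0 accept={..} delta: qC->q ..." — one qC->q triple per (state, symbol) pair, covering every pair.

states=3 start=0 accept={1} delta: 0a->0 0b->1 0c->0 1a->1 1b->2 1c->2 2a->1 2b->2 2c->0

Fold the examples into a partial DFA from state 0: repeatedly fix the first undefined (state, symbol) met by the shortest-then-alphabetical prefix, trying targets in increasing order and rejecting any under which an Accept and a Reject string meet in one state with the same remainder; add a state when all current targets are rejected. Accepting states are where Accept strings end.
a: 0a undefined. 0a->0: ok.
b: 0b undefined. 0b->0: no, ba/aa meet in 0. Open state 1: 0b->1.
c: 0c undefined. 0c->0: ok.
ba: 1a undefined. 1a->0: no, ba/aa meet in 0. 1a->1: ok.
bb: 1b undefined. 1b->0: no, ba/aabbb meet in 1. 1b->1: no, ba/bb meet in 1. Open state 2: 1b->2.
bc: 1c undefined. 1c->0: no, ba/cbcaab meet in 1. 1c->1: no, ba/baac meet in 1. 1c->2: ok.
bbb: 2b undefined. 2b->0: no, bbba/aa meet in 0. 2b->1: no, ba/aabbb meet in 1. 2b->2: ok.
bbba: 2a undefined. 2a->0: no, ba/cbcaab meet in 1. 2a->1: ok.
cbabc: 2c undefined. 2c->0: ok.
All examples now run through 3 states with every (state, symbol) defined. Accept strings end in {1}, Reject strings end in {0,2}; accept={1}.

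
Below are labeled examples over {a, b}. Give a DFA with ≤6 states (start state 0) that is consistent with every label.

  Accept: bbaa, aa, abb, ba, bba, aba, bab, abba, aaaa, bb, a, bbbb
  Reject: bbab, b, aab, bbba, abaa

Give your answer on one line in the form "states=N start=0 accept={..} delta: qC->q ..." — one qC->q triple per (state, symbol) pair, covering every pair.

Grow the machine one transition at a time. Run the examples from 0; the earliest place one falls off (shortest prefix, ties alphabetical) gets sent to the lowest-numbered state that keeps every Accept/Reject pair distinguishable — a pair clashes when both reach the same state with identical unread suffix — and to a fresh state only if none does.
a: 0a undefined. 0a->0: ok.
b: 0b undefined. 0b->0: no, bbaa/bbab meet in 0. Open state 1: 0b->1.
ba: 1a undefined. 1a->0: no, aa/abaa meet in 0. 1a->1: no, ba/b meet in 1. Open state 2: 1a->2.
bb: 1b undefined. 1b->0: no, ba/bbba meet in 2. 1b->1: no, bbaa/abaa meet in 2 with "a" left. 1b->2: no, bba/abaa meet in 2 with "a" left. Open state 3: 1b->3.
bab: 2b undefined. 2b->0: ok.
bba: 3a undefined. 3a->0: ok.
bbb: 3b undefined. 3b->0: no, bbaa/bbba meet in 0. 3b->1: no, ba/bbba meet in 2. 3b->2: ok.
abaa: 2a undefined. 2a->0: no, bbaa/bbba meet in 0. 2a->1: ok.
All examples now run through 4 states with every (state, symbol) defined. Accept strings end in {0,2,3}, Reject strings end in {1}; accept={0,2,3}.

states=4 start=0 accept={0,2,3} delta: 0a->0 0b->1 1a->2 1b->3 2a->1 2b->0 3a->0 3b->2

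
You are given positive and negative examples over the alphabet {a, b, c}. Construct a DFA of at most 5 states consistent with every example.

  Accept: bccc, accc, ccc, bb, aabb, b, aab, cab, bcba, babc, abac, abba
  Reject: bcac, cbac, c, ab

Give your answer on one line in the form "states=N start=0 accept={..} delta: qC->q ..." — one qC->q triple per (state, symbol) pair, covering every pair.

State merging on the prefix tree: take the shortest (then alphabetical) example prefix whose next move is undefined and point that move at state 0, else 1, else 2, ...; a target is out if some Accept/Reject pair would then sit in one state with the same input left (inseparable). If every existing state is out, open a new one.
a: 0a undefined. 0a->0: no, b/ab meet in 0 with "b" left. Open state 1: 0a->1.
b: 0b undefined. 0b->0: ok.
c: 0c undefined. 0c->0: no, bccc/c meet in 0. 0c->1: no, abac/cbac meet in 1 with "bac" left. Open state 2: 0c->2.
aa: 1a undefined. 1a->0: ok.
ab: 1b undefined. 1b->0: no, bb/ab meet in 0. 1b->1: no, abac/c meet in 2. 1b->2: no, abac/bcac meet in 2 with "ac" left. Open state 3: 1b->3.
ac: 1c undefined. 1c->0: ok.
ca: 2a undefined. 2a->0: ok.
cb: 2b undefined. 2b->0: no, bb/cbac meet in 0. 2b->1: ok.
cc: 2c undefined. 2c->0: no, bccc/bcac meet in 2. 2c->1: ok.
aba: 3a undefined. 3a->0: no, abac/bcac meet in 2. 3a->1: ok.
abb: 3b undefined. 3b->0: ok.
babc: 3c undefined. 3c->0: ok.
All examples now run through 4 states with every (state, symbol) defined. Accept strings end in {0,1}, Reject strings end in {2,3}; accept={0,1}.

states=4 start=0 accept={0,1} delta: 0a->1 0b->0 0c->2 1a->0 1b->3 1c->0 2a->0 2b->1 2c->1 3a->1 3b->0 3c->0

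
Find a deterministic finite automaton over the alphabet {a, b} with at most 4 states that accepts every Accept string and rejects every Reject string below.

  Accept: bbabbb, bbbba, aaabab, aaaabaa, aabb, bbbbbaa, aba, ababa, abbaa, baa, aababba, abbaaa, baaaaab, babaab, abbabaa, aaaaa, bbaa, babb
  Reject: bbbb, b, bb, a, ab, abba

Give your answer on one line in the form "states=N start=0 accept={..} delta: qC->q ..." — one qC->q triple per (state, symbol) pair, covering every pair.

State merging on the prefix tree: take the shortest (then alphabetical) example prefix whose next move is undefined and point that move at state 0, else 1, else 2, ...; a target is out if some Accept/Reject pair would then sit in one state with the same input left (inseparable). If every existing state is out, open a new one.
a: 0a undefined. 0a->0: no, aabb/bb meet in 0 with "bb" left. Open state 1: 0a->1.
b: 0b undefined. 0b->0: no, bbbba/a meet in 1. 0b->1: ok.
aa: 1a undefined. 1a->0: no, aaaabaa/b meet in 1. 1a->1: no, baa/b meet in 1. Open state 2: 1a->2.
ab: 1b undefined. 1b->0: no, bbabbb/bbbb meet in 0. 1b->1: no, bbbba/abba meet in 2. 1b->2: no, aabb/bbbb meet in 2 with "bb" left. Open state 3: 1b->3.
aaa: 2a undefined. 2a->0: no, baaaaab/b meet in 1. 2a->1: no, baa/b meet in 1. 2a->2: ok.
aab: 2b undefined. 2b->0: no, aaabab/bb meet in 3. 2b->1: no, aaabab/b meet in 1. 2b->2: ok.
aba: 3a undefined. 3a->0: no, bbaa/b meet in 1. 3a->1: no, bbabbb/bbbb meet in 3 with "bb" left. 3a->2: ok.
abb: 3b undefined. 3b->0: ok.
All examples now run through 4 states with every (state, symbol) defined. Accept strings end in {2}, Reject strings end in {1,3}; accept={2}.

states=4 start=0 accept={2} delta: 0a->1 0b->1 1a->2 1b->3 2a->2 2b->2 3a->2 3b->0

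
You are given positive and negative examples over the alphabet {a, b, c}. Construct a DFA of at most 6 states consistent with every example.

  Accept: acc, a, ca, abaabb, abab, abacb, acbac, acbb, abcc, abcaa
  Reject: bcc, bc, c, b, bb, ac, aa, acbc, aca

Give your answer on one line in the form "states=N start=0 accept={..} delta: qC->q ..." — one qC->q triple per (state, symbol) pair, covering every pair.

State merging on the prefix tree: take the shortest (then alphabetical) example prefix whose next move is undefined and point that move at state 0, else 1, else 2, ...; a target is out if some Accept/Reject pair would then sit in one state with the same input left (inseparable). If every existing state is out, open a new one.
a: 0a undefined. 0a->0: no, a/aa meet in 0. Open state 1: 0a->1.
b: 0b undefined. 0b->0: ok.
c: 0c undefined. 0c->0: ok.
aa: 1a undefined. 1a->0: ok.
ab: 1b undefined. 1b->0: no, abaabb/bcc meet in 0. 1b->1: no, abab/bcc meet in 0. Open state 2: 1b->2.
ac: 1c undefined. 1c->0: no, acc/bcc meet in 0. 1c->1: no, acc/ac meet in 1. 1c->2: ok.
aba: 2a undefined. 2a->0: no, abab/bcc meet in 0. 2a->1: no, a/aca meet in 1. 2a->2: ok.
abc: 2c undefined. 2c->0: no, acc/bcc meet in 0. 2c->1: no, abacb/ac meet in 2. 2c->2: no, acc/ac meet in 2. Open state 3: 2c->3.
acb: 2b undefined. 2b->0: no, abaabb/bcc meet in 0. 2b->1: no, abaabb/ac meet in 2. 2b->2: no, acc/acbc meet in 3. 2b->3: no, abcc/acbc meet in 3 with "c" left. Open state 4: 2b->4.
abca: 3a undefined. 3a->0: ok.
abcc: 3c undefined. 3c->0: no, abcc/bcc meet in 0. 3c->1: ok.
acba: 4a undefined. 4a->0: no, acbac/bcc meet in 0. 4a->1: no, acbac/ac meet in 2. 4a->2: ok.
acbb: 4b undefined. 4b->0: no, abaabb/bcc meet in 0. 4b->1: ok.
acbc: 4c undefined. 4c->0: ok.
abacb: 3b undefined. 3b->0: no, abacb/bcc meet in 0. 3b->1: ok.
All examples now run through 5 states with every (state, symbol) defined. Accept strings end in {1,3,4}, Reject strings end in {0,2}; accept={1,3,4}.

states=5 start=0 accept={1,3,4} delta: 0a->1 0b->0 0c->0 1a->0 1b->2 1c->2 2a->2 2b->4 2c->3 3a->0 3b->1 3c->1 4a->2 4b->1 4c->0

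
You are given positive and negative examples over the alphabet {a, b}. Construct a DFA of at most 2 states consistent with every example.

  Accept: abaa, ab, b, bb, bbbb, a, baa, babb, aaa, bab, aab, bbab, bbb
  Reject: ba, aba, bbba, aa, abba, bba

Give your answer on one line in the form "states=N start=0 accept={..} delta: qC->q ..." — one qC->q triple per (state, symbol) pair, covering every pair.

State merging on the prefix tree: take the shortest (then alphabetical) example prefix whose next move is undefined and point that move at state 0, else 1, else 2, ...; a target is out if some Accept/Reject pair would then sit in one state with the same input left (inseparable). If every existing state is out, open a new one.
a: 0a undefined. 0a->0: no, a/aa meet in 0. Open state 1: 0a->1.
b: 0b undefined. 0b->0: no, a/ba meet in 1. 0b->1: ok.
aa: 1a undefined. 1a->0: ok.
ab: 1b undefined. 1b->0: no, abaa/ba meet in 0. 1b->1: ok.
All examples now run through 2 states with every (state, symbol) defined. Accept strings end in {1}, Reject strings end in {0}; accept={1}.

states=2 start=0 accept={1} delta: 0a->1 0b->1 1a->0 1b->1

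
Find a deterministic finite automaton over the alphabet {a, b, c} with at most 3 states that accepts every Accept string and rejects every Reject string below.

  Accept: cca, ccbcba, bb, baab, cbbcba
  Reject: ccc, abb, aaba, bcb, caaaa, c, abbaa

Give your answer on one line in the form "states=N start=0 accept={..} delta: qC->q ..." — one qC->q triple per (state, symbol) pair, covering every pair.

State merging on the prefix tree: take the shortest (then alphabetical) example prefix whose next move is undefined and point that move at state 0, else 1, else 2, ...; a target is out if some Accept/Reject pair would then sit in one state with the same input left (inseparable). If every existing state is out, open a new one.
a: 0a undefined. 0a->0: no, bb/abb meet in 0 with "bb" left. Open state 1: 0a->1.
b: 0b undefined. 0b->0: ok.
c: 0c undefined. 0c->0: no, bb/ccc meet in 0. 0c->1: ok.
aa: 1a undefined. 1a->0: ok.
ab: 1b undefined. 1b->0: no, bb/abb meet in 0. 1b->1: ok.
cc: 1c undefined. 1c->0: no, cca/ccc meet in 1. 1c->1: ok.
All examples now run through 2 states with every (state, symbol) defined. Accept strings end in {0}, Reject strings end in {1}; accept={0}.

states=2 start=0 accept={0} delta: 0a->1 0b->0 0c->1 1a->0 1b->1 1c->1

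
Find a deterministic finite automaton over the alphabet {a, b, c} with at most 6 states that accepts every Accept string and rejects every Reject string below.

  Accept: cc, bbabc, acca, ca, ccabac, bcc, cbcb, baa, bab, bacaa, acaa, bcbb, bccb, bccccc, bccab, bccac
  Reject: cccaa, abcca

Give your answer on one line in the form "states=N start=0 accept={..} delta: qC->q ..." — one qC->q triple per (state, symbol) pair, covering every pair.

states=5 start=0 accept={0,1,2,3} delta: 0a->0 0b->1 0c->1 1a->0 1b->0 1c->2 2a->0 2b->0 2c->3 3a->4 3b->0 3c->0 4a->4 4b->0 4c->0

State merging on the prefix tree: take the shortest (then alphabetical) example prefix whose next move is undefined and point that move at state 0, else 1, else 2, ...; a target is out if some Accept/Reject pair would then sit in one state with the same input left (inseparable). If every existing state is out, open a new one.
a: 0a undefined. 0a->0: ok.
b: 0b undefined. 0b->0: no, acca/abcca meet in 0 with "cca" left. Open state 1: 0b->1.
c: 0c undefined. 0c->0: no, cc/cccaa meet in 0. 0c->1: ok.
ba: 1a undefined. 1a->0: ok.
bb: 1b undefined. 1b->0: ok.
bc: 1c undefined. 1c->0: no, cc/cccaa meet in 0. 1c->1: no, acca/cccaa meet in 0. Open state 2: 1c->2.
bcb: 2b undefined. 2b->0: ok.
bcc: 2c undefined. 2c->0: no, ca/cccaa meet in 0. 2c->1: no, ca/cccaa meet in 0. 2c->2: no, acca/abcca meet in 2 with "a" left. Open state 3: 2c->3.
cca: 2a undefined. 2a->0: ok.
bcca: 3a undefined. 3a->0: no, acca/cccaa meet in 0. 3a->1: no, acca/cccaa meet in 0. 3a->2: no, cc/abcca meet in 2. 3a->3: no, bcc/cccaa meet in 3. Open state 4: 3a->4.
bccb: 3b undefined. 3b->0: ok.
bccc: 3c undefined. 3c->0: ok.
bccab: 4b undefined. 4b->0: ok.
bccac: 4c undefined. 4c->0: ok.
cccaa: 4a undefined. 4a->0: no, acca/cccaa meet in 0. 4a->1: no, ccabac/cccaa meet in 1. 4a->2: no, cc/cccaa meet in 2. 4a->3: no, bcc/cccaa meet in 3. 4a->4: ok.
All examples now run through 5 states with every (state, symbol) defined. Accept strings end in {0,1,2,3}, Reject strings end in {4}; accept={0,1,2,3}.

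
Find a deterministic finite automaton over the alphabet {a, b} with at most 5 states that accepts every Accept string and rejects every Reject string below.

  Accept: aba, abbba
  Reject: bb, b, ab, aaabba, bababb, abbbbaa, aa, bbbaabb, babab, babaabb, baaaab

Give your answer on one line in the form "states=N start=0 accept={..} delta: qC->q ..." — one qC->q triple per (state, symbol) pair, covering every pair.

Grow the machine one transition at a time. Run the examples from 0; the earliest place one falls off (shortest prefix, ties alphabetical) gets sent to the lowest-numbered state that keeps every Accept/Reject pair distinguishable — a pair clashes when both reach the same state with identical unread suffix — and to a fresh state only if none does.
a: 0a undefined. 0a->0: ok.
b: 0b undefined. 0b->0: no, aba/bb meet in 0. Open state 1: 0b->1.
ba: 1a undefined. 1a->0: no, aba/aa meet in 0. 1a->1: no, aba/b meet in 1. Open state 2: 1a->2.
bb: 1b undefined. 1b->0: ok.
baa: 2a undefined. 2a->0: ok.
bab: 2b undefined. 2b->0: ok.
All examples now run through 3 states with every (state, symbol) defined. Accept strings end in {2}, Reject strings end in {0,1}; accept={2}.

states=3 start=0 accept={2} delta: 0a->0 0b->1 1a->2 1b->0 2a->0 2b->0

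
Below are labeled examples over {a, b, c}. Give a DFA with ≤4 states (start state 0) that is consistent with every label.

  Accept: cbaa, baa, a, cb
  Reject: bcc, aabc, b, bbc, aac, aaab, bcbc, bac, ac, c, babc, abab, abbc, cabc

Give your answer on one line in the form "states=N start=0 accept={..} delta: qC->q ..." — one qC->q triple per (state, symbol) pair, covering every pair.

states=2 start=0 accept={0} delta: 0a->0 0b->1 0c->1 1a->0 1b->0 1c->1

Grow the machine one transition at a time. Run the examples from 0; the earliest place one falls off (shortest prefix, ties alphabetical) gets sent to the lowest-numbered state that keeps every Accept/Reject pair distinguishable — a pair clashes when both reach the same state with identical unread suffix — and to a fresh state only if none does.
a: 0a undefined. 0a->0: ok.
b: 0b undefined. 0b->0: no, baa/b meet in 0. Open state 1: 0b->1.
c: 0c undefined. 0c->0: no, a/aac meet in 0. 0c->1: ok.
ba: 1a undefined. 1a->0: ok.
bb: 1b undefined. 1b->0: ok.
bc: 1c undefined. 1c->0: no, cbaa/aabc meet in 0. 1c->1: ok.
All examples now run through 2 states with every (state, symbol) defined. Accept strings end in {0}, Reject strings end in {1}; accept={0}.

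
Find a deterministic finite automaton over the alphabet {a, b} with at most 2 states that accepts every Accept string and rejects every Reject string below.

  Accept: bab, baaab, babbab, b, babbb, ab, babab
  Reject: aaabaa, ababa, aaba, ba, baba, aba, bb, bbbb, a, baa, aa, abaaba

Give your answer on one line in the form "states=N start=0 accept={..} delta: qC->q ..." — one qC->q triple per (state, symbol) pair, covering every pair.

states=2 start=0 accept={1} delta: 0a->0 0b->1 1a->0 1b->0

State merging on the prefix tree: take the shortest (then alphabetical) example prefix whose next move is undefined and point that move at state 0, else 1, else 2, ...; a target is out if some Accept/Reject pair would then sit in one state with the same input left (inseparable). If every existing state is out, open a new one.
a: 0a undefined. 0a->0: ok.
b: 0b undefined. 0b->0: no, bab/aaabaa meet in 0. Open state 1: 0b->1.
ba: 1a undefined. 1a->0: ok.
bb: 1b undefined. 1b->0: ok.
All examples now run through 2 states with every (state, symbol) defined. Accept strings end in {1}, Reject strings end in {0}; accept={1}.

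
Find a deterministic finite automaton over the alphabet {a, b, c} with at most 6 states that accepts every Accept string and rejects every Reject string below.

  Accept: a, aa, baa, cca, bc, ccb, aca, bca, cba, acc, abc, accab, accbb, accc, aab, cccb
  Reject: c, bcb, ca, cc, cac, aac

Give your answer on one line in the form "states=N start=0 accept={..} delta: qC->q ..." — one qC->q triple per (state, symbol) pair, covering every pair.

Grow the machine one transition at a time. Run the examples from 0; the earliest place one falls off (shortest prefix, ties alphabetical) gets sent to the lowest-numbered state that keeps every Accept/Reject pair distinguishable — a pair clashes when both reach the same state with identical unread suffix — and to a fresh state only if none does.
a: 0a undefined. 0a->0: no, aca/ca meet in 0 with "ca" left. Open state 1: 0a->1.
b: 0b undefined. 0b->0: no, bc/c meet in 0 with "c" left. 0b->1: ok.
c: 0c undefined. 0c->0: no, a/ca meet in 1. 0c->1: no, a/c meet in 1. Open state 2: 0c->2.
aa: 1a undefined. 1a->0: ok.
ab: 1b undefined. 1b->0: no, abc/c meet in 2. 1b->1: ok.
ac: 1c undefined. 1c->0: no, a/bcb meet in 1. 1c->1: no, a/bcb meet in 1. 1c->2: no, bc/c meet in 2. Open state 3: 1c->3.
ca: 2a undefined. 2a->0: no, aa/ca meet in 0. 2a->1: no, a/ca meet in 1. 2a->2: ok.
cb: 2b undefined. 2b->0: ok.
cc: 2c undefined. 2c->0: no, aa/cc meet in 0. 2c->1: no, a/cc meet in 1. 2c->2: no, cca/c meet in 2. 2c->3: no, bc/cc meet in 3. Open state 4: 2c->4.
aca: 3a undefined. 3a->0: ok.
acc: 3c undefined. 3c->0: no, accc/c meet in 2. 3c->1: ok.
bcb: 3b undefined. 3b->0: no, aa/bcb meet in 0. 3b->1: no, a/bcb meet in 1. 3b->2: ok.
cca: 4a undefined. 4a->0: ok.
ccb: 4b undefined. 4b->0: ok.
ccc: 4c undefined. 4c->0: ok.
All examples now run through 5 states with every (state, symbol) defined. Accept strings end in {0,1,3}, Reject strings end in {2,4}; accept={0,1,3}.

states=5 start=0 accept={0,1,3} delta: 0a->1 0b->1 0c->2 1a->0 1b->1 1c->3 2a->2 2b->0 2c->4 3a->0 3b->2 3c->1 4a->0 4b->0 4c->0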